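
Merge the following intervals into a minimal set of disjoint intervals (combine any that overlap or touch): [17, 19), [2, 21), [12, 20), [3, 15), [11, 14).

[2, 21)

Sort by start: [2, 21), [3, 15), [11, 14), [12, 20), [17, 19).
[3, 15) overlaps/touches [2, 21) → extend to [2, 21).
[11, 14) overlaps/touches [2, 21) → extend to [2, 21).
[12, 20) overlaps/touches [2, 21) → extend to [2, 21).
[17, 19) overlaps/touches [2, 21) → extend to [2, 21).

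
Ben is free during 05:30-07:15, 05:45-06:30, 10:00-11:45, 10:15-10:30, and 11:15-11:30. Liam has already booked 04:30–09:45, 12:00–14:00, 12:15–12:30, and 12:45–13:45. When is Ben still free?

10:00–11:45

A, merged: 05:30–07:15, 10:00–11:45.
B, merged: 04:30–09:45, 12:00–14:00.
05:30–07:15: fully covered by B → removed.
10:00–11:45: no B overlap → unchanged.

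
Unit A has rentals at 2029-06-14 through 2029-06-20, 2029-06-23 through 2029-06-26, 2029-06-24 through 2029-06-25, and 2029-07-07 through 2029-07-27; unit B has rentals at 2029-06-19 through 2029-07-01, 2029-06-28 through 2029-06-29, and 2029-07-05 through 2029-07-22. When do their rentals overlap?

2029-06-19 through 2029-06-20, 2029-06-23 through 2029-06-26, 2029-07-07 through 2029-07-22

Merge the first list: 2029-06-14 through 2029-06-20, 2029-06-23 through 2029-06-26, 2029-07-07 through 2029-07-27.
Merge the second list: 2029-06-19 through 2029-07-01, 2029-07-05 through 2029-07-22.
2029-06-14 through 2029-06-20 overlaps B on 2029-06-19 through 2029-06-20.
2029-06-23 through 2029-06-26 overlaps B on 2029-06-23 through 2029-06-26.
2029-07-07 through 2029-07-27 overlaps B on 2029-07-07 through 2029-07-22.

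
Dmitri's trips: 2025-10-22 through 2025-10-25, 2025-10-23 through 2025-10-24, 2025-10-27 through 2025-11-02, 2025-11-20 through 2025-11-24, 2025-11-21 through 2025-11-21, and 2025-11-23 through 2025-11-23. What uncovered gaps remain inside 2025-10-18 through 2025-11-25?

2025-10-18 through 2025-10-21, 2025-10-26 through 2025-10-26, 2025-11-03 through 2025-11-19, 2025-11-25 through 2025-11-25

The merged coverage is 2025-10-22 through 2025-10-25, 2025-10-27 through 2025-11-02, 2025-11-20 through 2025-11-24.
Gaps within 2025-10-18 through 2025-11-25: 2025-10-18 through 2025-10-21, 2025-10-26 through 2025-10-26, 2025-11-03 through 2025-11-19, 2025-11-25 through 2025-11-25.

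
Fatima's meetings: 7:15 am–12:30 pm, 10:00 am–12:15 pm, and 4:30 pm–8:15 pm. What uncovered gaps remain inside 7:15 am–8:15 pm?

12:30 pm-4:30 pm

Covered (merged): 7:15 am-12:30 pm, 4:30 pm-8:15 pm.
Complement within 7:15 am-8:15 pm: 12:30 pm-4:30 pm.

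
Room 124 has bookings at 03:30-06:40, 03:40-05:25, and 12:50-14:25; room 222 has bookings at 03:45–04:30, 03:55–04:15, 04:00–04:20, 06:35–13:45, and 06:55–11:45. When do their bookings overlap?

03:45-04:30, 06:35-06:40, 12:50-13:45

First set merges to 03:30-06:40, 12:50-14:25.
Second set merges to 03:45-04:30, 06:35-13:45.
03:30-06:40 meets the second set on 03:45-04:30, 06:35-06:40.
12:50-14:25 meets the second set on 12:50-13:45.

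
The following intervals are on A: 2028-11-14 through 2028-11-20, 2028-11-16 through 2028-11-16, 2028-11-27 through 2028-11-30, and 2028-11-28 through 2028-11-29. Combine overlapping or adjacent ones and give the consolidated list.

2028-11-16 through 2028-11-16 overlaps/touches 2028-11-14 through 2028-11-20 → extend to 2028-11-14 through 2028-11-20.
2028-11-27 through 2028-11-30 is disjoint → start new block.
2028-11-28 through 2028-11-29 overlaps/touches 2028-11-27 through 2028-11-30 → extend to 2028-11-27 through 2028-11-30.

2028-11-14 through 2028-11-20, 2028-11-27 through 2028-11-30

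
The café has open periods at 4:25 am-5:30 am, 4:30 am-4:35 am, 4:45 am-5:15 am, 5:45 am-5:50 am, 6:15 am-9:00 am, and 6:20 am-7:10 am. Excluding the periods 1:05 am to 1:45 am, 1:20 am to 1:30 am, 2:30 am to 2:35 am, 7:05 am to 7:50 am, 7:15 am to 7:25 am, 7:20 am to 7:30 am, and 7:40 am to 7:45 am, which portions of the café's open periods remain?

4:25 am-5:30 am, 5:45 am-5:50 am, 6:15 am-7:05 am, 7:50 am-9:00 am

A, merged: 4:25 am-5:30 am, 5:45 am-5:50 am, 6:15 am-9:00 am.
B, merged: 1:05 am-1:45 am, 2:30 am-2:35 am, 7:05 am-7:50 am.
4:25 am-5:30 am: no B overlap → unchanged.
5:45 am-5:50 am: no B overlap → unchanged.
6:15 am-9:00 am minus B → 6:15 am-7:05 am, 7:50 am-9:00 am.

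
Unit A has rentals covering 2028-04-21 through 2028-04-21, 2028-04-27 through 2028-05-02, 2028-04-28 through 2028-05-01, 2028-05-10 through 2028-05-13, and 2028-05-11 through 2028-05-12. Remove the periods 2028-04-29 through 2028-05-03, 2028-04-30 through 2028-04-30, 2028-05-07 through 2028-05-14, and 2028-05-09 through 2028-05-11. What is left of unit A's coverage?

2028-04-21 through 2028-04-21, 2028-04-27 through 2028-04-28

Merge the first list: 2028-04-21 through 2028-04-21, 2028-04-27 through 2028-05-02, 2028-05-10 through 2028-05-13.
Merge the second list: 2028-04-29 through 2028-05-03, 2028-05-07 through 2028-05-14.
2028-04-21 through 2028-04-21: no B overlap → unchanged.
2028-04-27 through 2028-05-02 minus B → 2028-04-27 through 2028-04-28.
2028-05-10 through 2028-05-13: fully covered by B → removed.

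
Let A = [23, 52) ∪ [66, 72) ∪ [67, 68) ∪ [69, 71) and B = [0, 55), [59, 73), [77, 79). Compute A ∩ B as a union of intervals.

A, merged: [23, 52), [66, 72).
[23, 52) overlaps B on [23, 52).
[66, 72) overlaps B on [66, 72).

[23, 52) ∪ [66, 72)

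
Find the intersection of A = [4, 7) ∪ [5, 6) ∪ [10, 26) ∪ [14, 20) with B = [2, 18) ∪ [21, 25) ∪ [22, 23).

[4, 7) ∪ [10, 18) ∪ [21, 25)

Merge the first list: [4, 7), [10, 26).
Merge the second list: [2, 18), [21, 25).
[4, 7) ∩ B → [4, 7).
[10, 26) ∩ B → [10, 18), [21, 25).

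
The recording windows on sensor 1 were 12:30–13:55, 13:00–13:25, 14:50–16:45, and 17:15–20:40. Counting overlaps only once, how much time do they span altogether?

6 h 45 min

Merged: 12:30–13:55, 14:50–16:45, 17:15–20:40.
Lengths: 1 h 25 min + 1 h 55 min + 3 h 25 min = 6 h 45 min.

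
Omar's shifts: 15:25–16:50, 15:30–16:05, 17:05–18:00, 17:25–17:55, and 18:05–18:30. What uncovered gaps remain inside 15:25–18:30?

16:50-17:05, 18:00-18:05

The merged coverage is 15:25-16:50, 17:05-18:00, 18:05-18:30.
Uncovered inside 15:25-18:30: 16:50-17:05, 18:00-18:05.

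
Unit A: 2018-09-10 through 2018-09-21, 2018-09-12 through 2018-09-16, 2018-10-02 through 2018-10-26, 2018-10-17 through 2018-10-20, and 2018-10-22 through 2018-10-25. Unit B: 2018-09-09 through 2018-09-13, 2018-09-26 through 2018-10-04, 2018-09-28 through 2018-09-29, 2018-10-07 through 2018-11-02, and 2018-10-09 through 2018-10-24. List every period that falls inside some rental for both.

2018-09-10 through 2018-09-13, 2018-10-02 through 2018-10-04, 2018-10-07 through 2018-10-26

First set merges to 2018-09-10 through 2018-09-21, 2018-10-02 through 2018-10-26.
Second set merges to 2018-09-09 through 2018-09-13, 2018-09-26 through 2018-10-04, 2018-10-07 through 2018-11-02.
2018-09-10 through 2018-09-21 ∩ B → 2018-09-10 through 2018-09-13.
2018-10-02 through 2018-10-26 ∩ B → 2018-10-02 through 2018-10-04, 2018-10-07 through 2018-10-26.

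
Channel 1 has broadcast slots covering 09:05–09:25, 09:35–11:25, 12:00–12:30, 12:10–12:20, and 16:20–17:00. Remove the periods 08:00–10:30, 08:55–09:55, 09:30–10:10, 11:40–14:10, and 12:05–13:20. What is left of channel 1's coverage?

A, merged: 09:05-09:25, 09:35-11:25, 12:00-12:30, 16:20-17:00.
B, merged: 08:00-10:30, 11:40-14:10.
09:05-09:25: fully covered by B → removed.
09:35-11:25 minus B → 10:30-11:25.
12:00-12:30: fully covered by B → removed.
16:20-17:00: no B overlap → unchanged.

10:30-11:25, 16:20-17:00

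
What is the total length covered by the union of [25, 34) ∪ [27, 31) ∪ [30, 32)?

9

Merged: [25, 34).
Length: 9.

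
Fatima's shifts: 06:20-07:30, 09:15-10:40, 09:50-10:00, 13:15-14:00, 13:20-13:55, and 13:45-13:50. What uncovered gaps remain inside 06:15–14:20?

After merging, the occupied span is 06:20–07:30, 09:15–10:40, 13:15–14:00.
Complement within 06:15–14:20: 06:15–06:20, 07:30–09:15, 10:40–13:15, 14:00–14:20.

06:15–06:20, 07:30–09:15, 10:40–13:15, 14:00–14:20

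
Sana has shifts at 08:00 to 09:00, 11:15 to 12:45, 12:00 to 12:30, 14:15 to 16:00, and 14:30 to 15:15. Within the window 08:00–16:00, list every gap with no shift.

09:00-11:15, 12:45-14:15

Covered (merged): 08:00-09:00, 11:15-12:45, 14:15-16:00.
Gaps within 08:00-16:00: 09:00-11:15, 12:45-14:15.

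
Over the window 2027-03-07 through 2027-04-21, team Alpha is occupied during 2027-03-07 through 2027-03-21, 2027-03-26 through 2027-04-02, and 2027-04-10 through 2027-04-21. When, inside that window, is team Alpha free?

After merging, the occupied span is 2027-03-07 through 2027-03-21, 2027-03-26 through 2027-04-02, 2027-04-10 through 2027-04-21.
Uncovered inside 2027-03-07 through 2027-04-21: 2027-03-22 through 2027-03-25, 2027-04-03 through 2027-04-09.

2027-03-22 through 2027-03-25, 2027-04-03 through 2027-04-09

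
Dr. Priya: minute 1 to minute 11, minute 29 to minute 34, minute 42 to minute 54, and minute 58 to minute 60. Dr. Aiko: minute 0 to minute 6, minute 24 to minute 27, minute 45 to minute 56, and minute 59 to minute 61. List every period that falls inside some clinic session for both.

minute 1 to minute 6, minute 45 to minute 54, minute 59 to minute 60

minute 1 to minute 11 ∩ B → minute 1 to minute 6.
minute 29 to minute 34 meets no B interval.
minute 42 to minute 54 ∩ B → minute 45 to minute 54.
minute 58 to minute 60 ∩ B → minute 59 to minute 60.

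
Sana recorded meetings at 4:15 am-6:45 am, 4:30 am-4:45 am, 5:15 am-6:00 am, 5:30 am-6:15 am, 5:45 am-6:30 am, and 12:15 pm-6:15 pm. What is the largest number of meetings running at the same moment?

4

Walk the sorted start/end points keeping a running depth.
The depth first hits 4 at 5:45 am.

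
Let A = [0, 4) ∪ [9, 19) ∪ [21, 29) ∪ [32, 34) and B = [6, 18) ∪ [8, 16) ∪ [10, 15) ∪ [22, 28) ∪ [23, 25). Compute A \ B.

[0, 4) ∪ [18, 19) ∪ [21, 22) ∪ [28, 29) ∪ [32, 34)

Second set merges to [6, 18), [22, 28).
[0, 4): nothing removed.
[9, 19) \ B = [18, 19).
[21, 29) \ B = [21, 22), [28, 29).
[32, 34): nothing removed.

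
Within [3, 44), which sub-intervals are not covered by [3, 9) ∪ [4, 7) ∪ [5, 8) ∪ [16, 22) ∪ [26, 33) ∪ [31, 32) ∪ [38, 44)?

The merged coverage is [3, 9), [16, 22), [26, 33), [38, 44).
Gaps within [3, 44): [9, 16), [22, 26), [33, 38).

[9, 16) ∪ [22, 26) ∪ [33, 38)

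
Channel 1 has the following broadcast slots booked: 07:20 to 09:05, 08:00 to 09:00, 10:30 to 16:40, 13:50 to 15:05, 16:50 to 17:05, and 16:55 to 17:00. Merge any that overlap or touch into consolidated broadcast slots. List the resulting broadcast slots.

08:00–09:00 overlaps/touches 07:20–09:05 → extend to 07:20–09:05.
10:30–16:40 is disjoint → start new block.
13:50–15:05 overlaps/touches 10:30–16:40 → extend to 10:30–16:40.
16:50–17:05 is disjoint → start new block.
16:55–17:00 overlaps/touches 16:50–17:05 → extend to 16:50–17:05.

07:20–09:05, 10:30–16:40, 16:50–17:05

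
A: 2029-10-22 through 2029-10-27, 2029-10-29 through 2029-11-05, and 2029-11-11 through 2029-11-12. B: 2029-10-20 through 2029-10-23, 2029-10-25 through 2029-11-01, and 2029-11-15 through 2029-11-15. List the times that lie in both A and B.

2029-10-22 through 2029-10-27 meets the second set on 2029-10-22 through 2029-10-23, 2029-10-25 through 2029-10-27.
2029-10-29 through 2029-11-05 meets the second set on 2029-10-29 through 2029-11-01.
2029-11-11 through 2029-11-12: no overlap with the second set.

2029-10-22 through 2029-10-23, 2029-10-25 through 2029-10-27, 2029-10-29 through 2029-11-01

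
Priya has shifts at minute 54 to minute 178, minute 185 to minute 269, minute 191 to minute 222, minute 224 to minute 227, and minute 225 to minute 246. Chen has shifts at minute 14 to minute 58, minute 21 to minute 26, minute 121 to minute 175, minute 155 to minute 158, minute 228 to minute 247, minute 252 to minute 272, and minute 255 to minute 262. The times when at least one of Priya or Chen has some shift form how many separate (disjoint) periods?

2

A, merged: minute 54 to minute 178, minute 185 to minute 269.
B, merged: minute 14 to minute 58, minute 121 to minute 175, minute 228 to minute 247, minute 252 to minute 272.
A ∪ B = minute 14 to minute 178, minute 185 to minute 272.
That is 2 disjoint pieces.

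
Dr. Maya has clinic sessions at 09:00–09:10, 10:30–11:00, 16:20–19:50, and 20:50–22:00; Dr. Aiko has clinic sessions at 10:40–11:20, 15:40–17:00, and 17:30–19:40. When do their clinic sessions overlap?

09:00–09:10: no overlap with the second set.
10:30–11:00 meets the second set on 10:40–11:00.
16:20–19:50 meets the second set on 16:20–17:00, 17:30–19:40.
20:50–22:00: no overlap with the second set.

10:40–11:00, 16:20–17:00, 17:30–19:40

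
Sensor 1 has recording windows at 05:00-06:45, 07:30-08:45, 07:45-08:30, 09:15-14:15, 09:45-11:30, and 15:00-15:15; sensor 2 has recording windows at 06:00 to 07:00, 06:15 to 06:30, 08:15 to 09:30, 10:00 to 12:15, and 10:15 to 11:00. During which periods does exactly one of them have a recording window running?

A, merged: 05:00-06:45, 07:30-08:45, 09:15-14:15, 15:00-15:15.
B, merged: 06:00-07:00, 08:15-09:30, 10:00-12:15.
A but not B: 05:00-06:00, 07:30-08:15, 09:30-10:00, 12:15-14:15, 15:00-15:15.
B but not A: 06:45-07:00, 08:45-09:15.
Combining gives A △ B.

05:00-06:00, 06:45-07:00, 07:30-08:15, 08:45-09:15, 09:30-10:00, 12:15-14:15, 15:00-15:15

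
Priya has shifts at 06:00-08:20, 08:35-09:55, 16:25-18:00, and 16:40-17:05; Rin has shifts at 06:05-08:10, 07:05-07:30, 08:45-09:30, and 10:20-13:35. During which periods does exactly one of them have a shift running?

06:00–06:05, 08:10–08:20, 08:35–08:45, 09:30–09:55, 10:20–13:35, 16:25–18:00

Merge the first list: 06:00–08:20, 08:35–09:55, 16:25–18:00.
Merge the second list: 06:05–08:10, 08:45–09:30, 10:20–13:35.
Only in the first: 06:00–06:05, 08:10–08:20, 08:35–08:45, 09:30–09:55, 16:25–18:00.
Only in the second: 10:20–13:35.
Together these are the periods covered by exactly one.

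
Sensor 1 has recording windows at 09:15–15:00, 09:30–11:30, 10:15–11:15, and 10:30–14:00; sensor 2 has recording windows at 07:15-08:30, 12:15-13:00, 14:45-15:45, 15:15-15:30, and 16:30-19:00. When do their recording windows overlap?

A, merged: 09:15-15:00.
B, merged: 07:15-08:30, 12:15-13:00, 14:45-15:45, 16:30-19:00.
09:15-15:00 meets the second set on 12:15-13:00, 14:45-15:00.

12:15-13:00, 14:45-15:00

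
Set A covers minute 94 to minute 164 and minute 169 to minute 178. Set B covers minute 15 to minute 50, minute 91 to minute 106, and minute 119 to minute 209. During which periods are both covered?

minute 94 to minute 106, minute 119 to minute 164, minute 169 to minute 178

minute 94 to minute 164 overlaps B on minute 94 to minute 106, minute 119 to minute 164.
minute 169 to minute 178 overlaps B on minute 169 to minute 178.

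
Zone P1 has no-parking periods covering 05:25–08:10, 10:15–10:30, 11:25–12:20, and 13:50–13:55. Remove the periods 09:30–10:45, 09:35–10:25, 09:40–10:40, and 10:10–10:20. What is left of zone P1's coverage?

Second set merges to 09:30–10:45.
05:25–08:10 is untouched.
10:15–10:30 lies entirely inside B → drops out.
11:25–12:20 is untouched.
13:50–13:55 is untouched.

05:25–08:10, 11:25–12:20, 13:50–13:55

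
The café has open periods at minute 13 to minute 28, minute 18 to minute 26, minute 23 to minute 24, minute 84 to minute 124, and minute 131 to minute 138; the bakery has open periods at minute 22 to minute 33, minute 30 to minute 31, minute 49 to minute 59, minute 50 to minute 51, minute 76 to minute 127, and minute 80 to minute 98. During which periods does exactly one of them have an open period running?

Merge the first list: minute 13 to minute 28, minute 84 to minute 124, minute 131 to minute 138.
Merge the second list: minute 22 to minute 33, minute 49 to minute 59, minute 76 to minute 127.
A but not B: minute 13 to minute 22, minute 131 to minute 138.
B but not A: minute 28 to minute 33, minute 49 to minute 59, minute 76 to minute 84, minute 124 to minute 127.
Combining gives A △ B.

minute 13 to minute 22, minute 28 to minute 33, minute 49 to minute 59, minute 76 to minute 84, minute 124 to minute 127, minute 131 to minute 138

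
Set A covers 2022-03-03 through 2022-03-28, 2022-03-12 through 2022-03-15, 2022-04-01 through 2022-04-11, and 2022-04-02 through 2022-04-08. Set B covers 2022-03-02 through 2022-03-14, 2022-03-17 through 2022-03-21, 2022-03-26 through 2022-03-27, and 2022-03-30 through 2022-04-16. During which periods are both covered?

2022-03-03 through 2022-03-14, 2022-03-17 through 2022-03-21, 2022-03-26 through 2022-03-27, 2022-04-01 through 2022-04-11

First set merges to 2022-03-03 through 2022-03-28, 2022-04-01 through 2022-04-11.
2022-03-03 through 2022-03-28 ∩ B → 2022-03-03 through 2022-03-14, 2022-03-17 through 2022-03-21, 2022-03-26 through 2022-03-27.
2022-04-01 through 2022-04-11 ∩ B → 2022-04-01 through 2022-04-11.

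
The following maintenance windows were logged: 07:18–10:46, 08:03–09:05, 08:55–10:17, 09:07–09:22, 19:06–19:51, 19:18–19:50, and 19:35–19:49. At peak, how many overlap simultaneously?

3

At 08:55, 3 of the intervals are simultaneously active.
No point has more.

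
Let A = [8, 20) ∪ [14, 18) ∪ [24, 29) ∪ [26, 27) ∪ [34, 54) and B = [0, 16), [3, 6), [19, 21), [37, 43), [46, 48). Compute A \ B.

Merge the first list: [8, 20), [24, 29), [34, 54).
Merge the second list: [0, 16), [19, 21), [37, 43), [46, 48).
[8, 20) minus B → [16, 19).
[24, 29): no B overlap → unchanged.
[34, 54) minus B → [34, 37), [43, 46), [48, 54).

[16, 19) ∪ [24, 29) ∪ [34, 37) ∪ [43, 46) ∪ [48, 54)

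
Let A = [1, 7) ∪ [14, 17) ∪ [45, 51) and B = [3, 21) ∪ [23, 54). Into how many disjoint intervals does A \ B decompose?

A \ B = [1, 3).
That is 1 disjoint piece.

1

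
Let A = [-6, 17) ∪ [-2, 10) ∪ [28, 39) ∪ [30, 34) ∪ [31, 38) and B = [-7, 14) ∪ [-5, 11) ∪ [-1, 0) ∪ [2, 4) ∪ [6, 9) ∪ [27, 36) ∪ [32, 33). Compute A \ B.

First set merges to [-6, 17), [28, 39).
Second set merges to [-7, 14), [27, 36).
[-6, 17) with B removed leaves [14, 17).
[28, 39) with B removed leaves [36, 39).

[14, 17) ∪ [36, 39)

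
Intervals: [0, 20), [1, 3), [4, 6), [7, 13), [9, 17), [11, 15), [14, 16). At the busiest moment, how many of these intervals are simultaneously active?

At 11, 4 of the intervals are simultaneously active.
No point has more.

4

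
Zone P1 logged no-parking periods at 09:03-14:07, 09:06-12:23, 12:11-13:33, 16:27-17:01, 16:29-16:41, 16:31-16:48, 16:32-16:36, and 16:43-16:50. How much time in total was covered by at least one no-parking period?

Merged: 09:03–14:07, 16:27–17:01.
Lengths: 5 h 4 min + 34 min = 5 h 38 min.

5 h 38 min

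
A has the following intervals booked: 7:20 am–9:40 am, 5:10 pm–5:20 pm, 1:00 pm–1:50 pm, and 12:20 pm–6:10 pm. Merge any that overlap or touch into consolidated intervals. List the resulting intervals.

7:20 am–9:40 am, 12:20 pm–6:10 pm

Sort by start: 7:20 am–9:40 am, 12:20 pm–6:10 pm, 1:00 pm–1:50 pm, 5:10 pm–5:20 pm.
12:20 pm–6:10 pm is disjoint → start new block.
1:00 pm–1:50 pm overlaps/touches 12:20 pm–6:10 pm → extend to 12:20 pm–6:10 pm.
5:10 pm–5:20 pm overlaps/touches 12:20 pm–6:10 pm → extend to 12:20 pm–6:10 pm.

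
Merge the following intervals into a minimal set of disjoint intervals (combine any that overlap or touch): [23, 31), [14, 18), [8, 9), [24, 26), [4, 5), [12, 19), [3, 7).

Sort by start: [3, 7), [4, 5), [8, 9), [12, 19), [14, 18), [23, 31), [24, 26).
[4, 5) overlaps/touches [3, 7) → extend to [3, 7).
[8, 9) is disjoint → start new block.
[12, 19) is disjoint → start new block.
[14, 18) overlaps/touches [12, 19) → extend to [12, 19).
[23, 31) is disjoint → start new block.
[24, 26) overlaps/touches [23, 31) → extend to [23, 31).

[3, 7) ∪ [8, 9) ∪ [12, 19) ∪ [23, 31)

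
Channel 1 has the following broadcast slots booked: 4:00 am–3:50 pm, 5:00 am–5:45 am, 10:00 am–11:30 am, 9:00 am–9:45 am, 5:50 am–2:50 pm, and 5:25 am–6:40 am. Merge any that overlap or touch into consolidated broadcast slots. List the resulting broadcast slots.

Sort by start: 4:00 am–3:50 pm, 5:00 am–5:45 am, 5:25 am–6:40 am, 5:50 am–2:50 pm, 9:00 am–9:45 am, 10:00 am–11:30 am.
5:00 am–5:45 am overlaps/touches 4:00 am–3:50 pm → extend to 4:00 am–3:50 pm.
5:25 am–6:40 am overlaps/touches 4:00 am–3:50 pm → extend to 4:00 am–3:50 pm.
5:50 am–2:50 pm overlaps/touches 4:00 am–3:50 pm → extend to 4:00 am–3:50 pm.
9:00 am–9:45 am overlaps/touches 4:00 am–3:50 pm → extend to 4:00 am–3:50 pm.
10:00 am–11:30 am overlaps/touches 4:00 am–3:50 pm → extend to 4:00 am–3:50 pm.

4:00 am–3:50 pm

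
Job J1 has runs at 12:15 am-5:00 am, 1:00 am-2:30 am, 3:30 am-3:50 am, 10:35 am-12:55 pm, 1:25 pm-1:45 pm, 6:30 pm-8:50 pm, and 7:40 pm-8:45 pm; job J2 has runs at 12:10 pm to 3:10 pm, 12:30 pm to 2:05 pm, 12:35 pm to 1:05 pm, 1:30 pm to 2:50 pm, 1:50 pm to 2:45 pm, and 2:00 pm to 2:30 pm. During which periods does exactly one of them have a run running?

12:15 am-5:00 am, 10:35 am-12:10 pm, 12:55 pm-1:25 pm, 1:45 pm-3:10 pm, 6:30 pm-8:50 pm

Merge the first list: 12:15 am-5:00 am, 10:35 am-12:55 pm, 1:25 pm-1:45 pm, 6:30 pm-8:50 pm.
Merge the second list: 12:10 pm-3:10 pm.
A but not B: 12:15 am-5:00 am, 10:35 am-12:10 pm, 6:30 pm-8:50 pm.
B but not A: 12:55 pm-1:25 pm, 1:45 pm-3:10 pm.
Combining gives A △ B.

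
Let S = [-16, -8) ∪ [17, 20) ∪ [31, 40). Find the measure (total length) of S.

20

Merged: [-16, -8), [17, 20), [31, 40).
Lengths: 8 + 3 + 9 = 20.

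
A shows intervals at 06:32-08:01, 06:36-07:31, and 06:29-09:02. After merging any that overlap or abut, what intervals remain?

06:29–09:02

Sort by start: 06:29–09:02, 06:32–08:01, 06:36–07:31.
06:32–08:01 overlaps/touches 06:29–09:02 → extend to 06:29–09:02.
06:36–07:31 overlaps/touches 06:29–09:02 → extend to 06:29–09:02.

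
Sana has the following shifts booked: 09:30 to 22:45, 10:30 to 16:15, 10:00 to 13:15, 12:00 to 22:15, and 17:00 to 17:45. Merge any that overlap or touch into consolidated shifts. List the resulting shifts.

09:30–22:45

Sort by start: 09:30–22:45, 10:00–13:15, 10:30–16:15, 12:00–22:15, 17:00–17:45.
10:00–13:15 overlaps/touches 09:30–22:45 → extend to 09:30–22:45.
10:30–16:15 overlaps/touches 09:30–22:45 → extend to 09:30–22:45.
12:00–22:15 overlaps/touches 09:30–22:45 → extend to 09:30–22:45.
17:00–17:45 overlaps/touches 09:30–22:45 → extend to 09:30–22:45.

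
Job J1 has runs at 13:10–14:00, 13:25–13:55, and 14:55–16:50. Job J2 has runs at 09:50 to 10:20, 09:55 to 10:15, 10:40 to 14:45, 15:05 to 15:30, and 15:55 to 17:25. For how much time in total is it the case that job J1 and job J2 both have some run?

Merge the first list: 13:10-14:00, 14:55-16:50.
Merge the second list: 09:50-10:20, 10:40-14:45, 15:05-15:30, 15:55-17:25.
A ∩ B = 13:10-14:00, 15:05-15:30, 15:55-16:50.
Total: 50 min + 25 min + 55 min = 2 h 10 min.

2 h 10 min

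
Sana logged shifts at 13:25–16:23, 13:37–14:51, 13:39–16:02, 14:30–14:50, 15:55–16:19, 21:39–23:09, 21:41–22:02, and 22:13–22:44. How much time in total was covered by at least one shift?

4 h 28 min

Merged: 13:25–16:23, 21:39–23:09.
Lengths: 2 h 58 min + 1 h 30 min = 4 h 28 min.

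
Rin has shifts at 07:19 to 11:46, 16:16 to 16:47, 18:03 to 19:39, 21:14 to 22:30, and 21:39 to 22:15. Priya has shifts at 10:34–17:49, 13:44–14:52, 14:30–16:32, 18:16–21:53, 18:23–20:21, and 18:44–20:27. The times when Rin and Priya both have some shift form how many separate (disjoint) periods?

Merge the first list: 07:19–11:46, 16:16–16:47, 18:03–19:39, 21:14–22:30.
Merge the second list: 10:34–17:49, 18:16–21:53.
A ∩ B = 10:34–11:46, 16:16–16:47, 18:16–19:39, 21:14–21:53.
That is 4 disjoint pieces.

4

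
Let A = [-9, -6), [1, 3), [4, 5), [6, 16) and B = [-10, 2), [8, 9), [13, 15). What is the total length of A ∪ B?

A ∪ B = [-10, 3), [4, 5), [6, 16).
Total: 13 + 1 + 10 = 24.

24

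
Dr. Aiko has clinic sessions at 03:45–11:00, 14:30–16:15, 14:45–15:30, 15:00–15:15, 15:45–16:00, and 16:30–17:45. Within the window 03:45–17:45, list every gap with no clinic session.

11:00-14:30, 16:15-16:30

The merged coverage is 03:45-11:00, 14:30-16:15, 16:30-17:45.
Complement within 03:45-17:45: 11:00-14:30, 16:15-16:30.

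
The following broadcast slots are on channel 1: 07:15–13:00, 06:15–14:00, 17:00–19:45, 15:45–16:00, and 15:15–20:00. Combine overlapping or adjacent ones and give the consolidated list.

06:15-14:00, 15:15-20:00

Sort by start: 06:15-14:00, 07:15-13:00, 15:15-20:00, 15:45-16:00, 17:00-19:45.
07:15-13:00 overlaps/touches 06:15-14:00 → extend to 06:15-14:00.
15:15-20:00 is disjoint → start new block.
15:45-16:00 overlaps/touches 15:15-20:00 → extend to 15:15-20:00.
17:00-19:45 overlaps/touches 15:15-20:00 → extend to 15:15-20:00.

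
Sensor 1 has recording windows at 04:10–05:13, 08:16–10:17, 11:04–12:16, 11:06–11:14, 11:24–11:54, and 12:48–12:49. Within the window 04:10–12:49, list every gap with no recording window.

05:13–08:16, 10:17–11:04, 12:16–12:48

Covered (merged): 04:10–05:13, 08:16–10:17, 11:04–12:16, 12:48–12:49.
Uncovered inside 04:10–12:49: 05:13–08:16, 10:17–11:04, 12:16–12:48.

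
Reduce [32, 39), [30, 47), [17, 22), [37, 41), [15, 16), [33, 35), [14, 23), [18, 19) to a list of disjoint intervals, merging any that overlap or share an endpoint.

[14, 23) ∪ [30, 47)

Sort by start: [14, 23), [15, 16), [17, 22), [18, 19), [30, 47), [32, 39), [33, 35), [37, 41).
[15, 16) overlaps/touches [14, 23) → extend to [14, 23).
[17, 22) overlaps/touches [14, 23) → extend to [14, 23).
[18, 19) overlaps/touches [14, 23) → extend to [14, 23).
[30, 47) is disjoint → start new block.
[32, 39) overlaps/touches [30, 47) → extend to [30, 47).
[33, 35) overlaps/touches [30, 47) → extend to [30, 47).
[37, 41) overlaps/touches [30, 47) → extend to [30, 47).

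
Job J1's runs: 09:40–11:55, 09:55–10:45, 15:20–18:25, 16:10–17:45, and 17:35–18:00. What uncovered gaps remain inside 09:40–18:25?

Covered (merged): 09:40–11:55, 15:20–18:25.
Gaps within 09:40–18:25: 11:55–15:20.

11:55–15:20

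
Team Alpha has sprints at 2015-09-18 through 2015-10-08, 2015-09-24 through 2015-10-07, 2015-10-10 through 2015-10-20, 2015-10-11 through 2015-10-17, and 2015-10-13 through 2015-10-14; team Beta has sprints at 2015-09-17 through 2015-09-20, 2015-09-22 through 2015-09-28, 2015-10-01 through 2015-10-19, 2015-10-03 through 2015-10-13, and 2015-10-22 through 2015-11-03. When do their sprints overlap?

2015-09-18 through 2015-09-20, 2015-09-22 through 2015-09-28, 2015-10-01 through 2015-10-08, 2015-10-10 through 2015-10-19

A, merged: 2015-09-18 through 2015-10-08, 2015-10-10 through 2015-10-20.
B, merged: 2015-09-17 through 2015-09-20, 2015-09-22 through 2015-09-28, 2015-10-01 through 2015-10-19, 2015-10-22 through 2015-11-03.
2015-09-18 through 2015-10-08 meets the second set on 2015-09-18 through 2015-09-20, 2015-09-22 through 2015-09-28, 2015-10-01 through 2015-10-08.
2015-10-10 through 2015-10-20 meets the second set on 2015-10-10 through 2015-10-19.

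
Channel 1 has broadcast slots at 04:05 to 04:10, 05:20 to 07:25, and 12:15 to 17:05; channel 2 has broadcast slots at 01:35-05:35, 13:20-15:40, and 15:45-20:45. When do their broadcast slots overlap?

04:05–04:10 meets the second set on 04:05–04:10.
05:20–07:25 meets the second set on 05:20–05:35.
12:15–17:05 meets the second set on 13:20–15:40, 15:45–17:05.

04:05–04:10, 05:20–05:35, 13:20–15:40, 15:45–17:05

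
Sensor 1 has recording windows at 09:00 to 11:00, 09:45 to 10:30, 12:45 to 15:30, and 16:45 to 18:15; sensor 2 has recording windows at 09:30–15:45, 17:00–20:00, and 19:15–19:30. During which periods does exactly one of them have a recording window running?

09:00–09:30, 11:00–12:45, 15:30–15:45, 16:45–17:00, 18:15–20:00

Merge the first list: 09:00–11:00, 12:45–15:30, 16:45–18:15.
Merge the second list: 09:30–15:45, 17:00–20:00.
Only in the first: 09:00–09:30, 16:45–17:00.
Only in the second: 11:00–12:45, 15:30–15:45, 18:15–20:00.
Together these are the periods covered by exactly one.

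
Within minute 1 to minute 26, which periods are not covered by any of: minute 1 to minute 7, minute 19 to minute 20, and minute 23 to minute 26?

minute 7 to minute 19, minute 20 to minute 23

After merging, the occupied span is minute 1 to minute 7, minute 19 to minute 20, minute 23 to minute 26.
Gaps within minute 1 to minute 26: minute 7 to minute 19, minute 20 to minute 23.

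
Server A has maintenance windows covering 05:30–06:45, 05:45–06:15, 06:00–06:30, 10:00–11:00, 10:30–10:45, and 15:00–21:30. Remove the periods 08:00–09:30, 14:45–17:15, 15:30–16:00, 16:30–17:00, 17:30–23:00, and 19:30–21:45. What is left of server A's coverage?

05:30-06:45, 10:00-11:00, 17:15-17:30

A, merged: 05:30-06:45, 10:00-11:00, 15:00-21:30.
B, merged: 08:00-09:30, 14:45-17:15, 17:30-23:00.
05:30-06:45: nothing removed.
10:00-11:00: nothing removed.
15:00-21:30 \ B = 17:15-17:30.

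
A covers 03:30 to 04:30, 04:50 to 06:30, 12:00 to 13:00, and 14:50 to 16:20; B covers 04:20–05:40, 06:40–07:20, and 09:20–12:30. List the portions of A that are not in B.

03:30-04:30 with B removed leaves 03:30-04:20.
04:50-06:30 with B removed leaves 05:40-06:30.
12:00-13:00 with B removed leaves 12:30-13:00.
14:50-16:20 is untouched.

03:30-04:20, 05:40-06:30, 12:30-13:00, 14:50-16:20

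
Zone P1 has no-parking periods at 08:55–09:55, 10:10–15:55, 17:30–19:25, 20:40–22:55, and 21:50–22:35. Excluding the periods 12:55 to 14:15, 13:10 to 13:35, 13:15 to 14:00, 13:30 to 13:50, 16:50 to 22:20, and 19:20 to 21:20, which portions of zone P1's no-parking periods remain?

First set merges to 08:55-09:55, 10:10-15:55, 17:30-19:25, 20:40-22:55.
Second set merges to 12:55-14:15, 16:50-22:20.
08:55-09:55: nothing removed.
10:10-15:55 \ B = 10:10-12:55, 14:15-15:55.
17:30-19:25: entirely removed.
20:40-22:55 \ B = 22:20-22:55.

08:55-09:55, 10:10-12:55, 14:15-15:55, 22:20-22:55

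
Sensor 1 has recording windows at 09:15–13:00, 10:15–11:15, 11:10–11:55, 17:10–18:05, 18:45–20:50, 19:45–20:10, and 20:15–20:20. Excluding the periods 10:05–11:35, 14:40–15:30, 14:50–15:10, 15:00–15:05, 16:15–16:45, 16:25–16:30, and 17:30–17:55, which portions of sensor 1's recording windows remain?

First set merges to 09:15–13:00, 17:10–18:05, 18:45–20:50.
Second set merges to 10:05–11:35, 14:40–15:30, 16:15–16:45, 17:30–17:55.
09:15–13:00 minus B → 09:15–10:05, 11:35–13:00.
17:10–18:05 minus B → 17:10–17:30, 17:55–18:05.
18:45–20:50: no B overlap → unchanged.

09:15–10:05, 11:35–13:00, 17:10–17:30, 17:55–18:05, 18:45–20:50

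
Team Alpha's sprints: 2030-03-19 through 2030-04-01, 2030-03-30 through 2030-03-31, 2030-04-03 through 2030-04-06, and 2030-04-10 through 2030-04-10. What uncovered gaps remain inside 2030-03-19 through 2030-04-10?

2030-04-02 through 2030-04-02, 2030-04-07 through 2030-04-09

After merging, the occupied span is 2030-03-19 through 2030-04-01, 2030-04-03 through 2030-04-06, 2030-04-10 through 2030-04-10.
Gaps within 2030-03-19 through 2030-04-10: 2030-04-02 through 2030-04-02, 2030-04-07 through 2030-04-09.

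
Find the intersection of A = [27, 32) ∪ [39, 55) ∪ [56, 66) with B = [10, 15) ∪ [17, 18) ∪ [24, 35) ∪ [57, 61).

[27, 32) overlaps B on [27, 32).
[39, 55) falls entirely outside B.
[56, 66) overlaps B on [57, 61).

[27, 32) ∪ [57, 61)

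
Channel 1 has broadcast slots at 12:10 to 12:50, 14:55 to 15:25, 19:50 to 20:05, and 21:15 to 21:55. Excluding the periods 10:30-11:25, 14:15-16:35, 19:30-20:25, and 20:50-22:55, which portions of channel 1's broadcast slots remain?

12:10–12:50: no B overlap → unchanged.
14:55–15:25: fully covered by B → removed.
19:50–20:05: fully covered by B → removed.
21:15–21:55: fully covered by B → removed.

12:10–12:50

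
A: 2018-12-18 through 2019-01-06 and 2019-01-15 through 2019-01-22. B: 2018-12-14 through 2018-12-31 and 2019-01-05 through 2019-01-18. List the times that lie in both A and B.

2018-12-18 through 2019-01-06 meets the second set on 2018-12-18 through 2018-12-31, 2019-01-05 through 2019-01-06.
2019-01-15 through 2019-01-22 meets the second set on 2019-01-15 through 2019-01-18.

2018-12-18 through 2018-12-31, 2019-01-05 through 2019-01-06, 2019-01-15 through 2019-01-18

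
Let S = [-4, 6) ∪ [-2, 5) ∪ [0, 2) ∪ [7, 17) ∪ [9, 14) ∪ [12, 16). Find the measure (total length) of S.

Merged: [-4, 6), [7, 17).
Lengths: 10 + 10 = 20.

20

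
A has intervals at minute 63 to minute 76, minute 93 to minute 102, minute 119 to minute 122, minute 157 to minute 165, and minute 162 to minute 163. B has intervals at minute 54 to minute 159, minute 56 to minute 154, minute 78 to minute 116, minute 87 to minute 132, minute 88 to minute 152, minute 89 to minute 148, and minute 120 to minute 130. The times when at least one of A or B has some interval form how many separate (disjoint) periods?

A, merged: minute 63 to minute 76, minute 93 to minute 102, minute 119 to minute 122, minute 157 to minute 165.
B, merged: minute 54 to minute 159.
A ∪ B = minute 54 to minute 165.
That is 1 disjoint piece.

1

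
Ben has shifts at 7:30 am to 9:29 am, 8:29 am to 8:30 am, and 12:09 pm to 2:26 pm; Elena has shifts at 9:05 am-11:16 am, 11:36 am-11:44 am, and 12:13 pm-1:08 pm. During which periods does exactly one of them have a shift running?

A, merged: 7:30 am–9:29 am, 12:09 pm–2:26 pm.
A \ B = 7:30 am–9:05 am, 12:09 pm–12:13 pm, 1:08 pm–2:26 pm.
B \ A = 9:29 am–11:16 am, 11:36 am–11:44 am.
Union of the two gives the symmetric difference.

7:30 am–9:05 am, 9:29 am–11:16 am, 11:36 am–11:44 am, 12:09 pm–12:13 pm, 1:08 pm–2:26 pm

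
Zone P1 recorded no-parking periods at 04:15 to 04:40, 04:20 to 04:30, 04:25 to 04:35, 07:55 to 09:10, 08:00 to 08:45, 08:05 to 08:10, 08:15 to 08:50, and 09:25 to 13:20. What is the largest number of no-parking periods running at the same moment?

3

At 04:25, 3 of the intervals are simultaneously active.
No point has more.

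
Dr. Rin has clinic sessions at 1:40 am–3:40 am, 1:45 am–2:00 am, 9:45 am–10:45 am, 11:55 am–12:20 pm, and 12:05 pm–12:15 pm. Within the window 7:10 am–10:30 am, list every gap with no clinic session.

7:10 am–9:45 am

Covered (merged): 1:40 am–3:40 am, 9:45 am–10:45 am, 11:55 am–12:20 pm.
Uncovered inside 7:10 am–10:30 am: 7:10 am–9:45 am.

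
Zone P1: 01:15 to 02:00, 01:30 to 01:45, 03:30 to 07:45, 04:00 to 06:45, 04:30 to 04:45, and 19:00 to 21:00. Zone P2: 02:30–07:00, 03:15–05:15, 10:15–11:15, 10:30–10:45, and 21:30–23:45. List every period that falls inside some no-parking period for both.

03:30–07:00

Merge the first list: 01:15–02:00, 03:30–07:45, 19:00–21:00.
Merge the second list: 02:30–07:00, 10:15–11:15, 21:30–23:45.
01:15–02:00 falls entirely outside B.
03:30–07:45 overlaps B on 03:30–07:00.
19:00–21:00 falls entirely outside B.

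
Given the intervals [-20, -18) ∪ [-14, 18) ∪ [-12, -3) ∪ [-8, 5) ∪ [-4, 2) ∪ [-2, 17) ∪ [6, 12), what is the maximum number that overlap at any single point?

Sweep endpoints in order; track running count of active intervals.
Peak of 4 reached at -4.

4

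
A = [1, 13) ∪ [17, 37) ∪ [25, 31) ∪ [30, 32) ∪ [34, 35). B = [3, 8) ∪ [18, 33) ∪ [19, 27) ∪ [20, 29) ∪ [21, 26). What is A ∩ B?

[3, 8) ∪ [18, 33)

First set merges to [1, 13), [17, 37).
Second set merges to [3, 8), [18, 33).
[1, 13) overlaps B on [3, 8).
[17, 37) overlaps B on [18, 33).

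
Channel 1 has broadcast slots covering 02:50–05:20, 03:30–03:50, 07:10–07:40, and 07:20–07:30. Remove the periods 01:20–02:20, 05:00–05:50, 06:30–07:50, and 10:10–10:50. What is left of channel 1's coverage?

02:50-05:00

First set merges to 02:50-05:20, 07:10-07:40.
02:50-05:20 with B removed leaves 02:50-05:00.
07:10-07:40 lies entirely inside B → drops out.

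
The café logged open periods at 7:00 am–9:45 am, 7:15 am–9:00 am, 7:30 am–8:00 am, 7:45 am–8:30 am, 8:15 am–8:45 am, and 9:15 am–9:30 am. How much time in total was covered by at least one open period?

Merged: 7:00 am–9:45 am.
Length: 2 h 45 min.

2 h 45 min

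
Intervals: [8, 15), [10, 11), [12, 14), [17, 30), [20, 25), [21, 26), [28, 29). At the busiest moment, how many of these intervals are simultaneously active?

3

Sweep endpoints in order; track running count of active intervals.
Peak of 3 reached at 21.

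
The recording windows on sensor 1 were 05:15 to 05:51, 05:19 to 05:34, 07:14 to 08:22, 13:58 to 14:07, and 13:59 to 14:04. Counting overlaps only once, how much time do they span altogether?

1 h 53 min

Merged: 05:15-05:51, 07:14-08:22, 13:58-14:07.
Lengths: 36 min + 1 h 8 min + 9 min = 1 h 53 min.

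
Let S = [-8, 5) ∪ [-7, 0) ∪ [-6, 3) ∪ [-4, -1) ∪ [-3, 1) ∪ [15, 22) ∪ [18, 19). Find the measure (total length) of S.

20

Merged: [-8, 5), [15, 22).
Lengths: 13 + 7 = 20.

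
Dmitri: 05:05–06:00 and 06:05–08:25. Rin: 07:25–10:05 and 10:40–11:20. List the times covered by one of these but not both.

A but not B: 05:05–06:00, 06:05–07:25.
B but not A: 08:25–10:05, 10:40–11:20.
Combining gives A △ B.

05:05–06:00, 06:05–07:25, 08:25–10:05, 10:40–11:20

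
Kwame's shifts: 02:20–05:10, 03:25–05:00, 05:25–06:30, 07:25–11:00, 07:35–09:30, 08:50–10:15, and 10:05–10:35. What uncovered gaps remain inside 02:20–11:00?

The merged coverage is 02:20–05:10, 05:25–06:30, 07:25–11:00.
Uncovered inside 02:20–11:00: 05:10–05:25, 06:30–07:25.

05:10–05:25, 06:30–07:25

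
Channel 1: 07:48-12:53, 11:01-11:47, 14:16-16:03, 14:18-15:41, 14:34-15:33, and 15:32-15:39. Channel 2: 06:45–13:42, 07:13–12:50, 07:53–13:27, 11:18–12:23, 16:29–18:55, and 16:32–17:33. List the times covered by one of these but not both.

06:45–07:48, 12:53–13:42, 14:16–16:03, 16:29–18:55

First set merges to 07:48–12:53, 14:16–16:03.
Second set merges to 06:45–13:42, 16:29–18:55.
Only in the first: 14:16–16:03.
Only in the second: 06:45–07:48, 12:53–13:42, 16:29–18:55.
Together these are the periods covered by exactly one.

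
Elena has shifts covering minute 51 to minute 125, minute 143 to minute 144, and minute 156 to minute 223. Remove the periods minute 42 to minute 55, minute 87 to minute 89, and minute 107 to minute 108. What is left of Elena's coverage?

minute 55 to minute 87, minute 89 to minute 107, minute 108 to minute 125, minute 143 to minute 144, minute 156 to minute 223

minute 51 to minute 125 with B removed leaves minute 55 to minute 87, minute 89 to minute 107, minute 108 to minute 125.
minute 143 to minute 144 is untouched.
minute 156 to minute 223 is untouched.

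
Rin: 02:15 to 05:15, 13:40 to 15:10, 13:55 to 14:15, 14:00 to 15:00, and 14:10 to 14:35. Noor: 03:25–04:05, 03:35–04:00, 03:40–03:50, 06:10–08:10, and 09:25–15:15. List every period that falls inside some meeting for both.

03:25-04:05, 13:40-15:10

A, merged: 02:15-05:15, 13:40-15:10.
B, merged: 03:25-04:05, 06:10-08:10, 09:25-15:15.
02:15-05:15 overlaps B on 03:25-04:05.
13:40-15:10 overlaps B on 13:40-15:10.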